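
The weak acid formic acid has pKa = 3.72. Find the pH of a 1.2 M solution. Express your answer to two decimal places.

HCOOH ⇌ HCOO- + H+
Ka = 10^(−3.72) = 1.91 × 10^-4
Ka = [H+]²/(1.2 − [H+]) = 1.91 × 10^-4
Neglecting [H+] in the denominator: [H+] = √(1.91 × 10^-4 × 1.2) = 1.51 × 10^-2 M
pH = −log[H+] = −log(1.51 × 10^-2) = 1.82

pH = 1.82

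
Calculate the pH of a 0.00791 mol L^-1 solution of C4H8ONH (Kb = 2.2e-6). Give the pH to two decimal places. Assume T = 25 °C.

pH = 10.12

C4H8ONH + H2O ⇌ C4H8ONH2+ + OH-
Kb = x²/(0.00791 − x) = 2.2 × 10^-6
Since Kb ≪ C₀, x ≈ √(Kb·C₀) = 1.32 × 10^-4 M.
(x/C₀ = 1.7% < 5%, so the approximation holds.)
pOH = 3.88, so pH = 14.00 − pOH = 10.12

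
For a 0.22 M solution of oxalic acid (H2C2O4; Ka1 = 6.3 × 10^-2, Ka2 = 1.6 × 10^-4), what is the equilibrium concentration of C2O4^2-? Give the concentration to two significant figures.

First ionization gives [H+] ≈ [HC2O4-] = 9.04 × 10^-2 M.
Second step: Ka2 = [H+][C2O4^2-]/[HC2O4-] ≈ [C2O4^2-] (since [H+] ≈ [HC2O4-]).
So [C2O4^2-] ≈ Ka2.

1.6 × 10^-4 M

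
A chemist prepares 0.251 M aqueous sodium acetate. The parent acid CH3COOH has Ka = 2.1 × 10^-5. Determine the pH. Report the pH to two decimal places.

pH = 9.04

CH3COO- is the conjugate base of the weak acid CH3COOH.
Kb = Kw/Ka = 1.0×10^-14 / 2.1 × 10^-5 = 4.76 × 10^-10
Kb = x²/(0.251 − x) = 4.76 × 10^-10
Neglecting x in the denominator: x = √(4.76 × 10^-10 × 0.251) = 1.09 × 10^-5 M
pOH = 4.96, so pH = 14.00 − pOH = 9.04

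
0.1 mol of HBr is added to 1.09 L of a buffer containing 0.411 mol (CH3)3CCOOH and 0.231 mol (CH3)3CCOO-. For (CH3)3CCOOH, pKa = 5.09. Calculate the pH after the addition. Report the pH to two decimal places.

Added H+ converts (CH3)3CCOO- to (CH3)3CCOOH: (CH3)3CCOOH → 0.511 mol, (CH3)3CCOO- → 0.131 mol.
Henderson–Hasselbalch with mole ratio 0.131/0.511: pH = 5.09 + (-0.591)

pH = 4.50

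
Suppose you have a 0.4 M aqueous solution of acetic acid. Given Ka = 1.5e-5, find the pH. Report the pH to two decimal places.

pH = 2.61

CH3COOH ⇌ CH3COO- + H+
Ka = x²/(0.4 − x) = 1.5 × 10^-5
Assume x ≪ 0.4: x ≈ √(1.5 × 10^-5 × 0.4) = 2.45 × 10^-3 M
pH = −log(2.45 × 10^-3) = 2.61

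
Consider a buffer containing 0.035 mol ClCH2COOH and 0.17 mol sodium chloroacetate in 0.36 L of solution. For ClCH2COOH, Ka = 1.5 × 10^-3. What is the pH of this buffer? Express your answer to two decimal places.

pKa = −log(1.5 × 10^-3) = 2.824
pH = pKa + log([A⁻]/[HA]) = 2.824 + log(0.17/0.035)
pH = 2.824 + (+0.686) = 3.51

pH = 3.51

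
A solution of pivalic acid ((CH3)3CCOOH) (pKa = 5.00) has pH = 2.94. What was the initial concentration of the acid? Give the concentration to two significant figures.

C₀ = 1.3 × 10^-1 M

[H+] = 10^(-2.94) = 1.15 × 10^-3 M = x
Ka = 10^(−5.00) = 1.00 × 10^-5
Ka = x²/(C₀ − x) ⇒ C₀ = x + x²/Ka
C₀ = 1.15 × 10^-3 + (1.15 × 10^-3)²/(1.00 × 10^-5) = 1.33 × 10^-1 M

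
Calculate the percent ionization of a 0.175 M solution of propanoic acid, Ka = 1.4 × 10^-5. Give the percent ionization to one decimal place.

0.9%

CH3CH2COOH ⇌ CH3CH2COO- + H+; let x = [H+] at equilibrium.
x ≈ √(Ka·C₀) = √(1.4 × 10^-5 × 0.175) = 1.57 × 10^-3 M
Fraction ionized = 1.57 × 10^-3 / 0.175 = 0.0090 → 0.9%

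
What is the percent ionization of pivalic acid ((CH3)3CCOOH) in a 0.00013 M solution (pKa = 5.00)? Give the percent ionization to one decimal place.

24.2%

(CH3)3CCOOH ⇌ (CH3)3CCOO- + H+; let x = [H+] at equilibrium.
Ka = 10^(−5.00) = 1.00 × 10^-5
Ka = x²/(C₀ − x); solving the quadratic gives x = 3.14 × 10^-5 M.
% ionization = x/C₀ × 100% = 3.14 × 10^-5/0.00013 × 100% = 24.2%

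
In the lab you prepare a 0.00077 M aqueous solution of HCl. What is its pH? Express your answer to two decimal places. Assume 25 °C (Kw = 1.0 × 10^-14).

pH = 3.11

HCl is a strong acid and dissociates completely, so [H+] = 0.00077 M.
pH = -log(0.00077) = 3.11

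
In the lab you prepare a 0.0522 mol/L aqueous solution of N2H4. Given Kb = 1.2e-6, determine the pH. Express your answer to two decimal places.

N2H4 + H2O ⇌ N2H5+ + OH-
Let x = [OH-] at equilibrium. Kb = x²/(0.0522 − x).
Assume x ≪ 0.0522: x ≈ √(1.2 × 10^-6 × 0.0522) = 2.50 × 10^-4 M
Check: 0.48% ionized — well under 5%, approximation valid.
pOH = −log(2.50 × 10^-4) = 3.60; pH = 14.00 − 3.60 = 10.40

pH = 10.40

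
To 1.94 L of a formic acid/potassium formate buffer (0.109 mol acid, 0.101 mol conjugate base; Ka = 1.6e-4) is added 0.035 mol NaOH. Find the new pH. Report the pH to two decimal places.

pH = 4.06

After neutralization: n(HCOOH) = 0.074 mol, n(HCOO-) = 0.136 mol.
pKa = −log(1.6 × 10^-4) = 3.796
pH = pKa + log([A⁻]/[HA]) = 3.796 + log(0.136/0.074) = 3.796 +0.264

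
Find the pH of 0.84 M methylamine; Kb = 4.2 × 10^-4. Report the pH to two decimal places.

CH3NH2 + H2O ⇌ CH3NH3+ + OH-
Kb = x²/(0.84 − x) = 4.2 × 10^-4
Neglecting x in the denominator: x = √(4.2 × 10^-4 × 0.84) = 1.88 × 10^-2 M
(x/C₀ = 2.2% < 5%, so the approximation holds.)
pOH = 1.73, so pH = 14.00 − pOH = 12.27

pH = 12.27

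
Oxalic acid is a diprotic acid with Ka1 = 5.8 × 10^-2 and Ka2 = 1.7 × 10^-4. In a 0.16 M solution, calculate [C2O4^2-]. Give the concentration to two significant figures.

First ionization gives [H+] ≈ [HC2O4-] = 7.16 × 10^-2 M.
Second step: Ka2 = [H+][C2O4^2-]/[HC2O4-] ≈ [C2O4^2-] (since [H+] ≈ [HC2O4-]).
So [C2O4^2-] ≈ Ka2.

1.7 × 10^-4 M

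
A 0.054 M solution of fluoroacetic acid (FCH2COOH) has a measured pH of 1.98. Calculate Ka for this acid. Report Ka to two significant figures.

Ka = 2.5 × 10^-3

[H+] = 10^(-1.98) = 1.05 × 10^-2 M
At equilibrium [HA] = 0.054 − 1.05 × 10^-2 = 4.35 × 10^-2 M
Ka = [H+][A-]/[HA] = (1.05 × 10^-2)² / 4.35 × 10^-2 = 2.5 × 10^-3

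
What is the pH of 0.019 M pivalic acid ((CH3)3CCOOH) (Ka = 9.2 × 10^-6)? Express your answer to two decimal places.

pH = 3.38

(CH3)3CCOOH ⇌ (CH3)3CCOO- + H+
Let x = [H+] at equilibrium. Ka = x²/(0.019 − x).
Since Ka ≪ C₀, x ≈ √(Ka·C₀) = 4.18 × 10^-4 M.
(x/C₀ = 2.2% < 5%, so the approximation holds.)
pH = −log[H+] = −log(4.18 × 10^-4) = 3.38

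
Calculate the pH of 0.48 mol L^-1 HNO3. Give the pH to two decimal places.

HNO3 is a strong acid and dissociates completely, so [H+] = 0.48 M.
pH = -log(0.48) = 0.32

pH = 0.32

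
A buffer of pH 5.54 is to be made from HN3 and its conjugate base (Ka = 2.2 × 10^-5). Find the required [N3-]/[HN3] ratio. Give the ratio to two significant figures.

pKa = -log(2.2 × 10^-5) = 4.658
pH = pKa + log(r) ⇒ log(r) = 5.54 − 4.658 = +0.882
r = [N3-]/[HN3] = 10^(+0.882) = 7.62

ratio = 7.6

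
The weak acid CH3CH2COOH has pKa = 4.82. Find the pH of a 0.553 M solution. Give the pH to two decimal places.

CH3CH2COOH ⇌ CH3CH2COO- + H+
Ka = 10^(−4.82) = 1.51 × 10^-5
From the ICE table, Ka = [H+]²/(0.553 − [H+]) = 1.51 × 10^-5.
Assume [H+] ≪ 0.553: [H+] ≈ √(1.51 × 10^-5 × 0.553) = 2.89 × 10^-3 M
Check: 0.52% ionized — well under 5%, approximation valid.
pH = −log[H+] = −log(2.89 × 10^-3) = 2.54

pH = 2.54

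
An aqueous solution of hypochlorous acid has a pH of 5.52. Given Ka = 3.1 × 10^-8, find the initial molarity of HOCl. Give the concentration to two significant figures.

[H+] = 10^(-5.52) = 3.02 × 10^-6 M = x
Ka = x²/(C₀ − x) ⇒ C₀ = x + x²/Ka
C₀ = 3.02 × 10^-6 + (3.02 × 10^-6)²/(3.1 × 10^-8) = 2.97 × 10^-4 M

C₀ = 3.0 × 10^-4 M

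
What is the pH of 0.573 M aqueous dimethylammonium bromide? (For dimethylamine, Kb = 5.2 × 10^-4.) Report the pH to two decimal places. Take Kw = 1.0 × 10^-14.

(CH3)2NH2+ is the conjugate acid of the weak base (CH3)2NH.
Ka = Kw/Kb = 1.0×10^-14 / 5.2 × 10^-4 = 1.92 × 10^-11
Ka = x²/(0.573 − x) = 1.92 × 10^-11
Assume x ≪ 0.573: x ≈ √(1.92 × 10^-11 × 0.573) = 3.32 × 10^-6 M
pH = −log(3.32 × 10^-6) = 5.48

pH = 5.48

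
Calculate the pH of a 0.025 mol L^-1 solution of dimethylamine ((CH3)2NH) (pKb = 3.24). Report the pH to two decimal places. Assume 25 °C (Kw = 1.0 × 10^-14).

(CH3)2NH + H2O ⇌ (CH3)2NH2+ + OH-
Kb = 10^(−3.24) = 5.75 × 10^-4
Let x = [OH-] at equilibrium. Kb = x²/(0.025 − x).
x is not negligible relative to C₀; solve x² + 0.000575·x − 1.44e-05 = 0.
x = [−0.000575 + √(0.000575² + 5.75e-05)]/2 = 3.51 × 10^-3 M
pOH = −log(3.51 × 10^-3) = 2.45; pH = 14.00 − 2.45 = 11.55

pH = 11.55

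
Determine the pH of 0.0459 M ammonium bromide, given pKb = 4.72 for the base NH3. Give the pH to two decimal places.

pH = 5.31

NH4+ is the conjugate acid of the weak base NH3.
Kb = 10^(−4.72) = 1.91 × 10^-5
Ka = Kw/Kb = 1.0×10^-14 / 1.91 × 10^-5 = 5.24 × 10^-10
Ka = [H+]²/(0.0459 − [H+]) = 5.24 × 10^-10
Since Ka ≪ C₀, [H+] ≈ √(Ka·C₀) = 4.90 × 10^-6 M.
([H+]/C₀ = 0.011% < 5%, so the approximation holds.)
pH = −log(4.90 × 10^-6) = 5.31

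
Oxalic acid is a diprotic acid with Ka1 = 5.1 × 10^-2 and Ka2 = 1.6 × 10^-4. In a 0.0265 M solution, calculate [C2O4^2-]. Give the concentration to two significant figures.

First ionization gives [H+] ≈ [HC2O4-] = 1.92 × 10^-2 M.
Second step: Ka2 = [H+][C2O4^2-]/[HC2O4-] ≈ [C2O4^2-] (since [H+] ≈ [HC2O4-]).
So [C2O4^2-] ≈ Ka2.

1.6 × 10^-4 M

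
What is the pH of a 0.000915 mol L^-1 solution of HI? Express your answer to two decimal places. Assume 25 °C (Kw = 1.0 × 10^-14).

HI is a strong acid and dissociates completely, so [H+] = 0.000915 M.
pH = -log(0.000915) = 3.04

pH = 3.04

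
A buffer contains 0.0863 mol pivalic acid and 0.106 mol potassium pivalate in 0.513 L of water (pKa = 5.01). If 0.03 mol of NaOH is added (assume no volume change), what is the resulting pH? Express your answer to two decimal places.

OH- converts (CH3)3CCOOH to (CH3)3CCOO-: (CH3)3CCOOH → 0.0563 mol, (CH3)3CCOO- → 0.136 mol.
pH = pKa + log(n_(CH3)3CCOO-/n_(CH3)3CCOOH) = 5.01 + log(0.136/0.0563) = 5.01 + (+0.383)

pH = 5.39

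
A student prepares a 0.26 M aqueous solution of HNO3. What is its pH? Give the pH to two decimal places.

pH = 0.59

HNO3 is a strong acid and dissociates completely, so [H+] = 0.26 M.
pH = -log(0.26) = 0.59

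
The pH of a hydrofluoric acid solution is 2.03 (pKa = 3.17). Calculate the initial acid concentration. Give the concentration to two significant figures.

[H+] = 10^(-2.03) = 9.33 × 10^-3 M = x
Ka = 10^(−3.17) = 6.76 × 10^-4
Ka = x²/(C₀ − x) ⇒ C₀ = x + x²/Ka
C₀ = 9.33 × 10^-3 + (9.33 × 10^-3)²/(6.76 × 10^-4) = 1.38 × 10^-1 M

C₀ = 1.4 × 10^-1 M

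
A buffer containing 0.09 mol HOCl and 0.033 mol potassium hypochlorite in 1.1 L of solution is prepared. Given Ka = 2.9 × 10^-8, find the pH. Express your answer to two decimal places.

pKa = −log(2.9 × 10^-8) = 7.538
Using pH = pKa + log([base]/[acid]) with [base]/[acid] = 0.033/0.09:
pH = 7.538 + (-0.436) = 7.10

pH = 7.10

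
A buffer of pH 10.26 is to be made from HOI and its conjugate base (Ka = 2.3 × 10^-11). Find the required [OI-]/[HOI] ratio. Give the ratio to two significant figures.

pKa = -log(2.3 × 10^-11) = 10.638
pH = pKa + log(r) ⇒ log(r) = 10.26 − 10.638 = -0.378
r = [OI-]/[HOI] = 10^(-0.378) = 0.419

ratio = 0.42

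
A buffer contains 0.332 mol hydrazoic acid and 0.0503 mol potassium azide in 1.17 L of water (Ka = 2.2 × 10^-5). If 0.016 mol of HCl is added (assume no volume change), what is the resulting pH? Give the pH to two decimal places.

pH = 3.65

Added H+ converts N3- to HN3: HN3 → 0.348 mol, N3- → 0.0343 mol.
pKa = −log(2.2 × 10^-5) = 4.658
Henderson–Hasselbalch with mole ratio 0.0343/0.348: pH = 4.658 + (-1.006)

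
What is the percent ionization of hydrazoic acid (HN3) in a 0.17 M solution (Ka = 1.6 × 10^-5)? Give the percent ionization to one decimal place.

HN3 ⇌ N3- + H+; let x = [H+] at equilibrium.
x ≈ √(Ka·C₀) = √(1.6 × 10^-5 × 0.17) = 1.65 × 10^-3 M
% ionization = x/C₀ × 100% = 1.65 × 10^-3/0.17 × 100% = 1.0%

1.0%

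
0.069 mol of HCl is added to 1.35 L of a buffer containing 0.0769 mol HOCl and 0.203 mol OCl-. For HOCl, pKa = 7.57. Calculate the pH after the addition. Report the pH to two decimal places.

Added H+ converts OCl- to HOCl: HOCl → 0.146 mol, OCl- → 0.134 mol.
pH = pKa + log([A⁻]/[HA]) = 7.57 + log(0.134/0.146) = 7.57 -0.037

pH = 7.53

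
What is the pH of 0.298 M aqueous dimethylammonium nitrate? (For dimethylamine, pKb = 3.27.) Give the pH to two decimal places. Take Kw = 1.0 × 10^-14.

pH = 5.63

(CH3)2NH2+ is the conjugate acid of the weak base (CH3)2NH.
Kb = 10^(−3.27) = 5.37 × 10^-4
Ka = Kw/Kb = 1.0×10^-14 / 5.37 × 10^-4 = 1.86 × 10^-11
Ka = [H+]²/(0.298 − [H+]) = 1.86 × 10^-11
Assume [H+] ≪ 0.298: [H+] ≈ √(1.86 × 10^-11 × 0.298) = 2.35 × 10^-6 M
Check: 0.00079% ionized — well under 5%, approximation valid.
pH = −log(2.35 × 10^-6) = 5.63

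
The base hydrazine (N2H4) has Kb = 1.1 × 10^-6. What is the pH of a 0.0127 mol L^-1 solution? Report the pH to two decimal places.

pH = 10.07

N2H4 + H2O ⇌ N2H5+ + OH-
Let x = [OH-] at equilibrium. Kb = x²/(0.0127 − x).
Neglecting x in the denominator: x = √(1.1 × 10^-6 × 0.0127) = 1.18 × 10^-4 M
Check: 0.93% ionized — well under 5%, approximation valid.
pOH = −log(1.18 × 10^-4) = 3.93; pH = 14.00 − 3.93 = 10.07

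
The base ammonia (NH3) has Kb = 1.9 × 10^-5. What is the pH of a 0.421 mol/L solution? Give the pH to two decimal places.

pH = 11.45

NH3 + H2O ⇌ NH4+ + OH-
Kb = [OH-]²/(0.421 − [OH-]) = 1.9 × 10^-5
Neglecting [OH-] in the denominator: [OH-] = √(1.9 × 10^-5 × 0.421) = 2.83 × 10^-3 M
pOH = 2.55, so pH = 14.00 − pOH = 11.45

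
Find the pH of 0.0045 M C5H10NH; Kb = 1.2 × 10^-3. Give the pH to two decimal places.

C5H10NH + H2O ⇌ C5H10NH2+ + OH-
Let x = [OH-] at equilibrium. Kb = x²/(0.0045 − x).
x is not negligible relative to C₀; solve x² + 0.0012·x − 5.4e-06 = 0.
x = (−Kb + √(Kb² + 4·Kb·C₀))/2 = 1.80 × 10^-3 M
pOH = −log(1.80 × 10^-3) = 2.74; pH = 14.00 − 2.74 = 11.26

pH = 11.26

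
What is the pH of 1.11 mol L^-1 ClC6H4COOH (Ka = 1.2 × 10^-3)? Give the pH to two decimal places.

pH = 1.44

ClC6H4COOH ⇌ ClC6H4COO- + H+
Ka = [H+]²/(1.11 − [H+]) = 1.2 × 10^-3
Assume [H+] ≪ 1.11: [H+] ≈ √(1.2 × 10^-3 × 1.11) = 3.65 × 10^-2 M
Check: 3.3% ionized — well under 5%, approximation valid.
pH = −log(3.65 × 10^-2) = 1.44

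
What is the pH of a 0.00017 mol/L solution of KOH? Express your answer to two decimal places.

pH = 10.23

KOH is a strong base; [OH-] = 0.00017 M.
pOH = -log(0.00017) = 3.77
pH = 14.00 - 3.77 = 10.23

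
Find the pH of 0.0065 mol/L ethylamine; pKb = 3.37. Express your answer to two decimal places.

C2H5NH2 + H2O ⇌ C2H5NH3+ + OH-
Kb = 10^(−3.37) = 4.27 × 10^-4
Kb = [OH-]²/(0.0065 − [OH-]) = 4.27 × 10^-4
The 5% rule fails; solving [OH-]² + Kb·[OH-] − Kb·C₀ = 0 exactly:
[OH-] = [−0.000427 + √(0.000427² + 1.11e-05)]/2 = 1.47 × 10^-3 M
pOH = 2.83, so pH = 14.00 − pOH = 11.17

pH = 11.17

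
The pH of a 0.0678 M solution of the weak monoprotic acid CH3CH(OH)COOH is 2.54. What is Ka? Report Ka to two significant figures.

[H+] = 10^(-2.54) = 2.88 × 10^-3 M
At equilibrium [HA] = 0.0678 − 2.88 × 10^-3 = 6.49 × 10^-2 M
Ka = [H+][A-]/[HA] = (2.88 × 10^-3)² / 6.49 × 10^-2 = 1.3 × 10^-4

Ka = 1.3 × 10^-4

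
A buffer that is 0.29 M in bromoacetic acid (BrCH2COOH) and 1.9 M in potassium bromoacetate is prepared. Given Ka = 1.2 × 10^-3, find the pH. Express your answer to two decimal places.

pKa = −log(1.2 × 10^-3) = 2.921
Using pH = pKa + log([base]/[acid]) with [base]/[acid] = 1.9/0.29:
pH = 2.921 + (+0.816) = 3.74

pH = 3.74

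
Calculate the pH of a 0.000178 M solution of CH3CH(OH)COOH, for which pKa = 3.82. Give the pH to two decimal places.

CH3CH(OH)COOH ⇌ CH3CH(OH)COO- + H+
Ka = 10^(−3.82) = 1.51 × 10^-4
From the ICE table, Ka = [H+]²/(0.000178 − [H+]) = 1.51 × 10^-4.
Here C₀/Ka ≈ 1.18, so the small-[H+] approximation fails. Use the quadratic:
[H+] = (−Ka + √(Ka² + 4·Ka·C₀))/2 = 1.05 × 10^-4 M
pH = −log[H+] = −log(1.05 × 10^-4) = 3.98

pH = 3.98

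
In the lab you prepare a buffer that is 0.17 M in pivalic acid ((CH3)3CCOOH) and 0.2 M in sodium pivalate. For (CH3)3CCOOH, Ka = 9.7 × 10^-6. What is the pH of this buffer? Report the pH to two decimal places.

pH = 5.08

pKa = −log(9.7 × 10^-6) = 5.013
Henderson–Hasselbalch: pH = pKa + log([(CH3)3CCOO-]/[(CH3)3CCOOH]) = 5.013 + log(0.2/0.17)
pH = 5.013 + (+0.071) = 5.08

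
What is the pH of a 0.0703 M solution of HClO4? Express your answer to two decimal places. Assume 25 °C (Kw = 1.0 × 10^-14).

HClO4 is a strong acid and dissociates completely, so [H+] = 0.0703 M.
pH = -log(0.0703) = 1.15

pH = 1.15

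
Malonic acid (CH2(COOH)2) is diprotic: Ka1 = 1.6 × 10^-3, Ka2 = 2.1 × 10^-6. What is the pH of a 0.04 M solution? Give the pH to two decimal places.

Ka1 ≫ Ka2, so treat the first dissociation as the only significant source of H+.
Ka1 = x²/(0.04 − x) = 1.6 × 10^-3
Solving the quadratic: x = (−Ka1 + √(Ka1² + 4·Ka1·C₀))/2 = 7.24 × 10^-3 M
pH = −log(7.24 × 10^-3) = 2.14

pH = 2.14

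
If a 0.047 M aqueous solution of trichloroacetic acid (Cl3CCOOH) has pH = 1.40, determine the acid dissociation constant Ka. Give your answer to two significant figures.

[H+] = 10^(-1.40) = 3.98 × 10^-2 M
At equilibrium [HA] = 0.047 − 3.98 × 10^-2 = 7.20 × 10^-3 M
Ka = [H+][A-]/[HA] = (3.98 × 10^-2)² / 7.20 × 10^-3 = 2.2 × 10^-1

Ka = 2.2 × 10^-1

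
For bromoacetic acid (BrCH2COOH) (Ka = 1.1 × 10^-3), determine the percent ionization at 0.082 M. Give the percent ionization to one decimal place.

10.9%

BrCH2COOH ⇌ BrCH2COO- + H+; let x = [H+] at equilibrium.
Ka = x²/(C₀ − x); solving the quadratic gives x = 8.96 × 10^-3 M.
Fraction ionized = 8.96 × 10^-3 / 0.082 = 0.1093 → 10.9%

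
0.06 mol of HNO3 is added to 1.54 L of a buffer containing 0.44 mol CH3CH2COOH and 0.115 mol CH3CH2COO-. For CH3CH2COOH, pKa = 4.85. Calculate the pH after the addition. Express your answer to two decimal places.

pH = 3.89

Added H+ converts CH3CH2COO- to CH3CH2COOH: CH3CH2COOH → 0.5 mol, CH3CH2COO- → 0.055 mol.
Henderson–Hasselbalch with mole ratio 0.055/0.5: pH = 4.85 + (-0.959)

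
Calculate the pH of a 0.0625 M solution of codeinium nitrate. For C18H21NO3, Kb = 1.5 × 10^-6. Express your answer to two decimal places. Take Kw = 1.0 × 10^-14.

pH = 4.69

C18H22NO3+ is the conjugate acid of the weak base C18H21NO3.
Ka = Kw/Kb = 1.0×10^-14 / 1.5 × 10^-6 = 6.67 × 10^-9
Ka = [H+]²/(0.0625 − [H+]) = 6.67 × 10^-9
Assume [H+] ≪ 0.0625: [H+] ≈ √(6.67 × 10^-9 × 0.0625) = 2.04 × 10^-5 M
pH = −log[H+] = −log(2.04 × 10^-5) = 4.69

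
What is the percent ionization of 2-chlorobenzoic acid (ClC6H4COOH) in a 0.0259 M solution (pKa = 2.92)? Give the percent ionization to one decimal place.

ClC6H4COOH ⇌ ClC6H4COO- + H+; let x = [H+] at equilibrium.
Ka = 10^(−2.92) = 1.20 × 10^-3
Solve x² + 0.0012x − 3.11e-05 = 0 → x = 5.01 × 10^-3 M
Fraction ionized = 5.01 × 10^-3 / 0.0259 = 0.1934 → 19.3%

19.3%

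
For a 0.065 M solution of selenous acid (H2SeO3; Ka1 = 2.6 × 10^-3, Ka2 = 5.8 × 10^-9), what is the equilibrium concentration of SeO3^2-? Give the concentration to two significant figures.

5.8 × 10^-9 M

First ionization gives [H+] ≈ [HSeO3-] = 1.18 × 10^-2 M.
Second step: Ka2 = [H+][SeO3^2-]/[HSeO3-] ≈ [SeO3^2-] (since [H+] ≈ [HSeO3-]).
So [SeO3^2-] ≈ Ka2.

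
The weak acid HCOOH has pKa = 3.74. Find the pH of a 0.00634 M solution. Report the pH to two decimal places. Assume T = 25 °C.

pH = 3.01

HCOOH ⇌ HCOO- + H+
Ka = 10^(−3.74) = 1.82 × 10^-4
From the ICE table, Ka = x²/(0.00634 − x) = 1.82 × 10^-4.
The 5% rule fails; solving x² + Ka·x − Ka·C₀ = 0 exactly:
x = [−0.000182 + √(0.000182² + 4.62e-06)]/2 = 9.87 × 10^-4 M
pH = −log[H+] = −log(9.87 × 10^-4) = 3.01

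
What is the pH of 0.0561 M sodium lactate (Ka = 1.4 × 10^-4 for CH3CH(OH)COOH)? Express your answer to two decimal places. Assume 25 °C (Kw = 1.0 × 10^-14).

pH = 8.30

CH3CH(OH)COO- is the conjugate base of the weak acid CH3CH(OH)COOH.
Kb = Kw/Ka = 1.0×10^-14 / 1.4 × 10^-4 = 7.14 × 10^-11
Let x = [OH-] at equilibrium. Kb = x²/(0.0561 − x).
Since Kb ≪ C₀, x ≈ √(Kb·C₀) = 2.00 × 10^-6 M.
pOH = 5.70, so pH = 14.00 − pOH = 8.30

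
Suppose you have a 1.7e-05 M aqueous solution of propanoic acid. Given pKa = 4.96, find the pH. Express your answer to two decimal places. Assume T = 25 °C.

CH3CH2COOH ⇌ CH3CH2COO- + H+
Ka = 10^(−4.96) = 1.10 × 10^-5
Let x = [H+] at equilibrium. Ka = x²/(1.7e-05 − x).
Here C₀/Ka ≈ 1.55, so the small-x approximation fails. Use the quadratic:
x = [−1.1e-05 + √(1.1e-05² + 7.48e-10)]/2 = 9.24 × 10^-6 M
pH = −log[H+] = −log(9.24 × 10^-6) = 5.03

pH = 5.03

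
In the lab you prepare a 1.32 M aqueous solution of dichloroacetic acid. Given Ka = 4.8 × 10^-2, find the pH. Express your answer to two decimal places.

pH = 0.64

Cl2CHCOOH ⇌ Cl2CHCOO- + H+
Let x = [H+] at equilibrium. Ka = x²/(1.32 − x).
Here C₀/Ka ≈ 27.5, so the small-x approximation fails. Use the quadratic:
x = (−Ka + √(Ka² + 4·Ka·C₀))/2 = 2.29 × 10^-1 M
pH = −log(2.29 × 10^-1) = 0.64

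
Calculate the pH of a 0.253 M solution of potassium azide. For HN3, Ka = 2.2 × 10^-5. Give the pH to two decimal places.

N3- is the conjugate base of the weak acid HN3.
Kb = Kw/Ka = 1.0×10^-14 / 2.2 × 10^-5 = 4.55 × 10^-10
Kb = [OH-]²/(0.253 − [OH-]) = 4.55 × 10^-10
Neglecting [OH-] in the denominator: [OH-] = √(4.55 × 10^-10 × 0.253) = 1.07 × 10^-5 M
pOH = 4.97, so pH = 14.00 − pOH = 9.03

pH = 9.03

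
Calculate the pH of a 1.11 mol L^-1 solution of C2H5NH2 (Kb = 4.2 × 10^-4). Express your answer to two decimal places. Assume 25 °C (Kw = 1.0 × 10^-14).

C2H5NH2 + H2O ⇌ C2H5NH3+ + OH-
Let x = [OH-] at equilibrium. Kb = x²/(1.11 − x).
Since Kb ≪ C₀, x ≈ √(Kb·C₀) = 2.16 × 10^-2 M.
pOH = −log(2.16 × 10^-2) = 1.67; pH = 14.00 − 1.67 = 12.33

pH = 12.33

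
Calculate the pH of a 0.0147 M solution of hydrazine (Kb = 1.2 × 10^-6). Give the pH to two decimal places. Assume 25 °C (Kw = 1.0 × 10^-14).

N2H4 + H2O ⇌ N2H5+ + OH-
Kb = x²/(0.0147 − x) = 1.2 × 10^-6
Since Kb ≪ C₀, x ≈ √(Kb·C₀) = 1.33 × 10^-4 M.
pOH = −log(1.33 × 10^-4) = 3.88; pH = 14.00 − 3.88 = 10.12

pH = 10.12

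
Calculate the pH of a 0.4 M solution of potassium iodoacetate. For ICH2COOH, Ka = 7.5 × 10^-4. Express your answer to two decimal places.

ICH2COO- is the conjugate base of the weak acid ICH2COOH.
Kb = Kw/Ka = 1.0×10^-14 / 7.5 × 10^-4 = 1.33 × 10^-11
Kb = [OH-]²/(0.4 − [OH-]) = 1.33 × 10^-11
Neglecting [OH-] in the denominator: [OH-] = √(1.33 × 10^-11 × 0.4) = 2.31 × 10^-6 M
Check: 0.00058% ionized — well under 5%, approximation valid.
pOH = 5.64, so pH = 14.00 − pOH = 8.36

pH = 8.36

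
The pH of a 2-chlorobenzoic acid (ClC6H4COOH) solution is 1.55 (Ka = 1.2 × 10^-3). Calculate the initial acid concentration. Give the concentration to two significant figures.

[H+] = 10^(-1.55) = 2.82 × 10^-2 M = x
Ka = x²/(C₀ − x) ⇒ C₀ = x + x²/Ka
C₀ = 2.82 × 10^-2 + (2.82 × 10^-2)²/(1.2 × 10^-3) = 6.91 × 10^-1 M

C₀ = 6.9 × 10^-1 M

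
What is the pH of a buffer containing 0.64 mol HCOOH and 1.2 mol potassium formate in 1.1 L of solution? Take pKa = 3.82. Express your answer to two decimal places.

pH = 4.09

pH = pKa + log([A⁻]/[HA]) = 3.82 + log(1.2/0.64)
pH = 3.82 + (+0.273) = 4.09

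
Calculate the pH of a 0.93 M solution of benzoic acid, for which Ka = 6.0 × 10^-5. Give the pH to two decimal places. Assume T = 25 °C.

C6H5COOH ⇌ C6H5COO- + H+
Ka = [H+]²/(0.93 − [H+]) = 6.0 × 10^-5
Neglecting [H+] in the denominator: [H+] = √(6.0 × 10^-5 × 0.93) = 7.47 × 10^-3 M
Check: 0.8% ionized — well under 5%, approximation valid.
pH = −log[H+] = −log(7.47 × 10^-3) = 2.13

pH = 2.13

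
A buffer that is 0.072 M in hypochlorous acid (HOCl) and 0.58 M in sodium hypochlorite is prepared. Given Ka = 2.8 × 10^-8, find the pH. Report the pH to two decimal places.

pKa = −log(2.8 × 10^-8) = 7.553
pH = pKa + log([A⁻]/[HA]) = 7.553 + log(0.58/0.072)
pH = 7.553 + (+0.906) = 8.46

pH = 8.46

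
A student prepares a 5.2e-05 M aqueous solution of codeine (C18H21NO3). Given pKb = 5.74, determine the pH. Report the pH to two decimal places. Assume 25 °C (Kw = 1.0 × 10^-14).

pH = 8.95

C18H21NO3 + H2O ⇌ C18H22NO3+ + OH-
Kb = 10^(−5.74) = 1.82 × 10^-6
From the ICE table, Kb = [OH-]²/(5.2e-05 − [OH-]) = 1.82 × 10^-6.
The 5% rule fails; solving [OH-]² + Kb·[OH-] − Kb·C₀ = 0 exactly:
[OH-] = [−1.82e-06 + √(1.82e-06² + 3.79e-10)]/2 = 8.86 × 10^-6 M
pOH = −log(8.86 × 10^-6) = 5.05; pH = 14.00 − 5.05 = 8.95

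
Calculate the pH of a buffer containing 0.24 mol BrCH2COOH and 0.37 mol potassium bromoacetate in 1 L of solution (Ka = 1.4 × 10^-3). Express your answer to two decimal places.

pH = 3.04

pKa = −log(1.4 × 10^-3) = 2.854
pH = pKa + log([A⁻]/[HA]) = 2.854 + log(0.37/0.24)
pH = 2.854 + (+0.188) = 3.04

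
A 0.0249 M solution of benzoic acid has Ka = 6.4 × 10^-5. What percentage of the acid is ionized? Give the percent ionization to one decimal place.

4.9%

C6H5COOH ⇌ C6H5COO- + H+; let x = [H+] at equilibrium.
Solve x² + 6.4e-05x − 1.59e-06 = 0 → x = 1.23 × 10^-3 M
% ionization = x/C₀ × 100% = 1.23 × 10^-3/0.0249 × 100% = 4.9%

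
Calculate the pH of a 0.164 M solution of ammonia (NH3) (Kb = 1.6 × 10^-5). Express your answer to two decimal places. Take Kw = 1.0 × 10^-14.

pH = 11.21

NH3 + H2O ⇌ NH4+ + OH-
Kb = [OH-]²/(0.164 − [OH-]) = 1.6 × 10^-5
Assume [OH-] ≪ 0.164: [OH-] ≈ √(1.6 × 10^-5 × 0.164) = 1.62 × 10^-3 M
pOH = −log(1.62 × 10^-3) = 2.79; pH = 14.00 − 2.79 = 11.21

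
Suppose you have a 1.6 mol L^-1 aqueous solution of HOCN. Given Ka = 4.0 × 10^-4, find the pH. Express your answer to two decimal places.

HOCN ⇌ OCN- + H+
Ka = [H+]²/(1.6 − [H+]) = 4.0 × 10^-4
Neglecting [H+] in the denominator: [H+] = √(4.0 × 10^-4 × 1.6) = 2.53 × 10^-2 M
([H+]/C₀ = 1.6% < 5%, so the approximation holds.)
pH = −log[H+] = −log(2.53 × 10^-2) = 1.60

pH = 1.60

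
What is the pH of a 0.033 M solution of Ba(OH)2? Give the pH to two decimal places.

pH = 12.82

Ba(OH)2 is a strong base (each formula unit releases 2 OH-); [OH-] = 0.066 M.
pOH = -log(0.066) = 1.18
pH = 14.00 - 1.18 = 12.82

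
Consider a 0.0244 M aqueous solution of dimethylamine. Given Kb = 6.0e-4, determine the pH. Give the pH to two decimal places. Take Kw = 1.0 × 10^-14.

(CH3)2NH + H2O ⇌ (CH3)2NH2+ + OH-
From the ICE table, Kb = [OH-]²/(0.0244 − [OH-]) = 6.0 × 10^-4.
[OH-] is not negligible relative to C₀; solve [OH-]² + 0.0006·[OH-] − 1.46e-05 = 0.
[OH-] = (−Kb + √(Kb² + 4·Kb·C₀))/2 = 3.54 × 10^-3 M
pOH = 2.45, so pH = 14.00 − pOH = 11.55

pH = 11.55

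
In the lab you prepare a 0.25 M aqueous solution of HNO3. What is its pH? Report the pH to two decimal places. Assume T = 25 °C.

pH = 0.60

HNO3 is a strong acid and dissociates completely, so [H+] = 0.25 M.
pH = -log(0.25) = 0.60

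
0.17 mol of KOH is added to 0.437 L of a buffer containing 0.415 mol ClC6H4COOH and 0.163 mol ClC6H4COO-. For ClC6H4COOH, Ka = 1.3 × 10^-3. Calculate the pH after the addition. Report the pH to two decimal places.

pH = 3.02

After neutralization: n(ClC6H4COOH) = 0.245 mol, n(ClC6H4COO-) = 0.333 mol.
pKa = −log(1.3 × 10^-3) = 2.886
Henderson–Hasselbalch with mole ratio 0.333/0.245: pH = 2.886 + (+0.133)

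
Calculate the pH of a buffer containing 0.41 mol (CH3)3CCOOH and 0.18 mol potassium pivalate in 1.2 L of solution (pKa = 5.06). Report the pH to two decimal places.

Using pH = pKa + log([base]/[acid]) with [base]/[acid] = 0.18/0.41:
pH = 5.06 + (-0.358) = 4.70

pH = 4.70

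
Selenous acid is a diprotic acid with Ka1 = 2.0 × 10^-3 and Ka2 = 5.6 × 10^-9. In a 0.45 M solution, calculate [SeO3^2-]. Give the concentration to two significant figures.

5.6 × 10^-9 M

First ionization gives [H+] ≈ [HSeO3-] = 2.90 × 10^-2 M.
Second step: Ka2 = [H+][SeO3^2-]/[HSeO3-] ≈ [SeO3^2-] (since [H+] ≈ [HSeO3-]).
So [SeO3^2-] ≈ Ka2.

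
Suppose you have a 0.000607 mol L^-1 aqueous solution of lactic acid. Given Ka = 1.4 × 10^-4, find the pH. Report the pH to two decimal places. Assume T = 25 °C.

CH3CH(OH)COOH ⇌ CH3CH(OH)COO- + H+
From the ICE table, Ka = [H+]²/(0.000607 − [H+]) = 1.4 × 10^-4.
The 5% rule fails; solving [H+]² + Ka·[H+] − Ka·C₀ = 0 exactly:
[H+] = [−0.00014 + √(0.00014² + 3.4e-07)]/2 = 2.30 × 10^-4 M
pH = −log[H+] = −log(2.30 × 10^-4) = 3.64

pH = 3.64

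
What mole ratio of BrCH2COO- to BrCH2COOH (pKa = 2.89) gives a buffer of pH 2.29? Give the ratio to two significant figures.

pH = pKa + log(r) ⇒ log(r) = 2.29 − 2.89 = -0.60
r = [BrCH2COO-]/[BrCH2COOH] = 10^(-0.60) = 0.251

ratio = 0.25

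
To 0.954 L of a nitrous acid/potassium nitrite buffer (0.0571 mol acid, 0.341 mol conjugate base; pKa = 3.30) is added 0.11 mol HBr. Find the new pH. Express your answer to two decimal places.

After neutralization: n(HNO2) = 0.167 mol, n(NO2-) = 0.231 mol.
pH = pKa + log([A⁻]/[HA]) = 3.30 + log(0.231/0.167) = 3.30 +0.141

pH = 3.44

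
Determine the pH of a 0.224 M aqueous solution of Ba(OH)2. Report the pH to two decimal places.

Ba(OH)2 is a strong base (each formula unit releases 2 OH-); [OH-] = 0.448 M.
pOH = -log(0.448) = 0.35
pH = 14.00 - 0.35 = 13.65

pH = 13.65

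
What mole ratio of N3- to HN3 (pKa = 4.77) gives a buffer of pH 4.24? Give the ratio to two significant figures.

ratio = 0.30

pH = pKa + log(r) ⇒ log(r) = 4.24 − 4.77 = -0.53
r = [N3-]/[HN3] = 10^(-0.53) = 0.295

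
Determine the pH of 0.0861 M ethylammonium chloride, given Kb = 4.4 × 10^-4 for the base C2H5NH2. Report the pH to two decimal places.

pH = 5.85

C2H5NH3+ is the conjugate acid of the weak base C2H5NH2.
Ka = Kw/Kb = 1.0×10^-14 / 4.4 × 10^-4 = 2.27 × 10^-11
Let x = [H+] at equilibrium. Ka = x²/(0.0861 − x).
Since Ka ≪ C₀, x ≈ √(Ka·C₀) = 1.40 × 10^-6 M.
Check: 0.0016% ionized — well under 5%, approximation valid.
pH = −log[H+] = −log(1.40 × 10^-6) = 5.85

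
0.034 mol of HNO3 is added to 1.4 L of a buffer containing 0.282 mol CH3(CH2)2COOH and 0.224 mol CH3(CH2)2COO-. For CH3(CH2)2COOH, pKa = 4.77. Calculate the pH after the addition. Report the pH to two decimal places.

pH = 4.55

After neutralization: n(CH3(CH2)2COOH) = 0.316 mol, n(CH3(CH2)2COO-) = 0.19 mol.
pH = pKa + log(n_CH3(CH2)2COO-/n_CH3(CH2)2COOH) = 4.77 + log(0.19/0.316) = 4.77 + (-0.221)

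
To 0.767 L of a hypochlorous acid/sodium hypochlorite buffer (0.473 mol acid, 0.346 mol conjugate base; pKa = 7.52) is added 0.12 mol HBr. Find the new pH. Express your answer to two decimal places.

Added H+ converts OCl- to HOCl: HOCl → 0.593 mol, OCl- → 0.226 mol.
Henderson–Hasselbalch with mole ratio 0.226/0.593: pH = 7.52 + (-0.419)

pH = 7.10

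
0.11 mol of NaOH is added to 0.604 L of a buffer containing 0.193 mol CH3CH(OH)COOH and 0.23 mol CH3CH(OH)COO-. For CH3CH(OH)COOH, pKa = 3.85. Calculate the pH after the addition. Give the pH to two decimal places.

pH = 4.46

After neutralization: n(CH3CH(OH)COOH) = 0.083 mol, n(CH3CH(OH)COO-) = 0.34 mol.
pH = pKa + log([A⁻]/[HA]) = 3.85 + log(0.34/0.083) = 3.85 +0.612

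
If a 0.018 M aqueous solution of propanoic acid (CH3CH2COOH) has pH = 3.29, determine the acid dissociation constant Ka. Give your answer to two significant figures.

[H+] = 10^(-3.29) = 5.13 × 10^-4 M
At equilibrium [HA] = 0.018 − 5.13 × 10^-4 = 1.75 × 10^-2 M
Ka = [H+][A-]/[HA] = (5.13 × 10^-4)² / 1.75 × 10^-2 = 1.5 × 10^-5

Ka = 1.5 × 10^-5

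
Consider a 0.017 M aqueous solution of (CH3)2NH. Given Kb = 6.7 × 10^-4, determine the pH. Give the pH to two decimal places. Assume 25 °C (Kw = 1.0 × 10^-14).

pH = 11.49

(CH3)2NH + H2O ⇌ (CH3)2NH2+ + OH-
Kb = [OH-]²/(0.017 − [OH-]) = 6.7 × 10^-4
The 5% rule fails; solving [OH-]² + Kb·[OH-] − Kb·C₀ = 0 exactly:
[OH-] = [−0.00067 + √(0.00067² + 4.56e-05)]/2 = 3.06 × 10^-3 M
pOH = 2.51, so pH = 14.00 − pOH = 11.49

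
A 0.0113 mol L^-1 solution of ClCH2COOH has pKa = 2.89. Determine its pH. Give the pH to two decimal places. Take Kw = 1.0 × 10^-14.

ClCH2COOH ⇌ ClCH2COO- + H+
Ka = 10^(−2.89) = 1.29 × 10^-3
From the ICE table, Ka = x²/(0.0113 − x) = 1.29 × 10^-3.
x is not negligible relative to C₀; solve x² + 0.00129·x − 1.46e-05 = 0.
x = (−Ka + √(Ka² + 4·Ka·C₀))/2 = 3.23 × 10^-3 M
pH = −log(3.23 × 10^-3) = 2.49

pH = 2.49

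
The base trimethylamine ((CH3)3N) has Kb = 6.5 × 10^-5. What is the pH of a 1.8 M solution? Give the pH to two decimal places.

pH = 12.03

(CH3)3N + H2O ⇌ (CH3)3NH+ + OH-
From the ICE table, Kb = x²/(1.8 − x) = 6.5 × 10^-5.
Since Kb ≪ C₀, x ≈ √(Kb·C₀) = 1.08 × 10^-2 M.
Check: 0.6% ionized — well under 5%, approximation valid.
pOH = −log(1.08 × 10^-2) = 1.97; pH = 14.00 − 1.97 = 12.03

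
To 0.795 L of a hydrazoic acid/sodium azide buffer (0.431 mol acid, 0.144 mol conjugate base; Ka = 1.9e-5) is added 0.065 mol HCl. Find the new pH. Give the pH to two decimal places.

Added H+ converts N3- to HN3: HN3 → 0.496 mol, N3- → 0.079 mol.
pKa = −log(1.9 × 10^-5) = 4.721
Henderson–Hasselbalch with mole ratio 0.079/0.496: pH = 4.721 + (-0.798)

pH = 3.92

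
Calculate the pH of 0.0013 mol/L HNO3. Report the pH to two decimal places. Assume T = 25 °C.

pH = 2.89

HNO3 is a strong acid and dissociates completely, so [H+] = 0.0013 M.
pH = -log(0.0013) = 2.89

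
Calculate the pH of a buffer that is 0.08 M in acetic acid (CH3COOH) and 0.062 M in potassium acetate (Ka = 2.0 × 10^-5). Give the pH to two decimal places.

pH = 4.59

pKa = −log(2.0 × 10^-5) = 4.699
pH = pKa + log([A⁻]/[HA]) = 4.699 + log(0.062/0.08)
pH = 4.699 + (-0.111) = 4.59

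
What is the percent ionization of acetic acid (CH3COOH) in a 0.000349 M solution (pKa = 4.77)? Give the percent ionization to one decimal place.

CH3COOH ⇌ CH3COO- + H+; let x = [H+] at equilibrium.
Ka = 10^(−4.77) = 1.70 × 10^-5
Ka = x²/(C₀ − x); solving the quadratic gives x = 6.90 × 10^-5 M.
% ionization = x/C₀ × 100% = 6.90 × 10^-5/0.000349 × 100% = 19.8%

19.8%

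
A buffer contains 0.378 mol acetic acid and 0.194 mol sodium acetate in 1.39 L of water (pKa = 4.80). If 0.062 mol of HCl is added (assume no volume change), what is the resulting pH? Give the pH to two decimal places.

pH = 4.28

Added H+ converts CH3COO- to CH3COOH: CH3COOH → 0.44 mol, CH3COO- → 0.132 mol.
pH = pKa + log(n_CH3COO-/n_CH3COOH) = 4.80 + log(0.132/0.44) = 4.80 + (-0.523)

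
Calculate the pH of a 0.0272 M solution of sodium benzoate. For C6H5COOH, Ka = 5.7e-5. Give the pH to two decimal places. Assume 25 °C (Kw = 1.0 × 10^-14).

pH = 8.34

C6H5COO- is the conjugate base of the weak acid C6H5COOH.
Kb = Kw/Ka = 1.0×10^-14 / 5.7 × 10^-5 = 1.75 × 10^-10
From the ICE table, Kb = [OH-]²/(0.0272 − [OH-]) = 1.75 × 10^-10.
Since Kb ≪ C₀, [OH-] ≈ √(Kb·C₀) = 2.18 × 10^-6 M.
pOH = −log(2.18 × 10^-6) = 5.66; pH = 14.00 − 5.66 = 8.34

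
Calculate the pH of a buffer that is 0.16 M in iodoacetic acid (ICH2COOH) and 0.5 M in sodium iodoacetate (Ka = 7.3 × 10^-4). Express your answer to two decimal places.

pH = 3.63

pKa = −log(7.3 × 10^-4) = 3.137
Henderson–Hasselbalch: pH = pKa + log([ICH2COO-]/[ICH2COOH]) = 3.137 + log(0.5/0.16)
pH = 3.137 + (+0.495) = 3.63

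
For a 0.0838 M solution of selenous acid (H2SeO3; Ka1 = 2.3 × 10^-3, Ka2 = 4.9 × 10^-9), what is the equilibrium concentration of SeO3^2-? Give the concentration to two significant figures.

First ionization gives [H+] ≈ [HSeO3-] = 1.28 × 10^-2 M.
Second step: Ka2 = [H+][SeO3^2-]/[HSeO3-] ≈ [SeO3^2-] (since [H+] ≈ [HSeO3-]).
So [SeO3^2-] ≈ Ka2.

4.9 × 10^-9 M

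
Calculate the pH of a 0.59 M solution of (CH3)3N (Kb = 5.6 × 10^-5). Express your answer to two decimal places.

(CH3)3N + H2O ⇌ (CH3)3NH+ + OH-
From the ICE table, Kb = x²/(0.59 − x) = 5.6 × 10^-5.
Neglecting x in the denominator: x = √(5.6 × 10^-5 × 0.59) = 5.75 × 10^-3 M
Check: 0.97% ionized — well under 5%, approximation valid.
pOH = 2.24, so pH = 14.00 − pOH = 11.76

pH = 11.76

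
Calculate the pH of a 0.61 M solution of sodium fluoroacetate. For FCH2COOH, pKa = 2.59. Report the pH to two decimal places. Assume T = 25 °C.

pH = 8.19

FCH2COO- is the conjugate base of the weak acid FCH2COOH.
Ka = 10^(−2.59) = 2.57 × 10^-3
Kb = Kw/Ka = 1.0×10^-14 / 2.57 × 10^-3 = 3.89 × 10^-12
Let x = [OH-] at equilibrium. Kb = x²/(0.61 − x).
Neglecting x in the denominator: x = √(3.89 × 10^-12 × 0.61) = 1.54 × 10^-6 M
pOH = −log(1.54 × 10^-6) = 5.81; pH = 14.00 − 5.81 = 8.19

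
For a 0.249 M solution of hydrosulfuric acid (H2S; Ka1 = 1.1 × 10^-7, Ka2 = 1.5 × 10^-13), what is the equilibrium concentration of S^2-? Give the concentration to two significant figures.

1.5 × 10^-13 M

First ionization gives [H+] ≈ [HS-] = 1.65 × 10^-4 M.
Second step: Ka2 = [H+][S^2-]/[HS-] ≈ [S^2-] (since [H+] ≈ [HS-]).
So [S^2-] ≈ Ka2.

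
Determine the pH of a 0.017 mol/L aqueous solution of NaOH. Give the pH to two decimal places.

NaOH is a strong base; [OH-] = 0.017 M.
pOH = -log(0.017) = 1.77
pH = 14.00 - 1.77 = 12.23

pH = 12.23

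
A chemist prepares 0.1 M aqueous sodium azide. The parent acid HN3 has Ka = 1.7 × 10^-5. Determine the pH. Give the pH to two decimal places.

pH = 8.88

N3- is the conjugate base of the weak acid HN3.
Kb = Kw/Ka = 1.0×10^-14 / 1.7 × 10^-5 = 5.88 × 10^-10
Let x = [OH-] at equilibrium. Kb = x²/(0.1 − x).
Neglecting x in the denominator: x = √(5.88 × 10^-10 × 0.1) = 7.67 × 10^-6 M
pOH = −log(7.67 × 10^-6) = 5.12; pH = 14.00 − 5.12 = 8.88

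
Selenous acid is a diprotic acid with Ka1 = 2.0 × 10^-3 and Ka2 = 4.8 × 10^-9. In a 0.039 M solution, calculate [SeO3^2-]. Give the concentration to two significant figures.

First ionization gives [H+] ≈ [HSeO3-] = 7.89 × 10^-3 M.
Second step: Ka2 = [H+][SeO3^2-]/[HSeO3-] ≈ [SeO3^2-] (since [H+] ≈ [HSeO3-]).
So [SeO3^2-] ≈ Ka2.

4.8 × 10^-9 M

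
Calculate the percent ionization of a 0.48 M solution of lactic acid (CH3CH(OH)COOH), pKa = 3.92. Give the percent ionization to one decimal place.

CH3CH(OH)COOH ⇌ CH3CH(OH)COO- + H+; let x = [H+] at equilibrium.
Ka = 10^(−3.92) = 1.20 × 10^-4
x ≈ √(Ka·C₀) = √(1.20 × 10^-4 × 0.48) = 7.59 × 10^-3 M
Fraction ionized = 7.59 × 10^-3 / 0.48 = 0.0158 → 1.6%

1.6%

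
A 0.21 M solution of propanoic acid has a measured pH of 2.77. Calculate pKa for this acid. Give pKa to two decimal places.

[H+] = 10^(-2.77) = 1.70 × 10^-3 M
At equilibrium [HA] = 0.21 − 1.70 × 10^-3 = 2.08 × 10^-1 M
Ka = [H+][A-]/[HA] = (1.70 × 10^-3)² / 2.08 × 10^-1 = 1.39 × 10^-5
pKa = -log(1.39 × 10^-5) = 4.86

pKa = 4.86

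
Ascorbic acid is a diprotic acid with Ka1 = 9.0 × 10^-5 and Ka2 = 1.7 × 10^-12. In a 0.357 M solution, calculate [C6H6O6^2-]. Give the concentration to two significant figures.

1.7 × 10^-12 M

First ionization gives [H+] ≈ [HC6H6O6-] = 5.67 × 10^-3 M.
Second step: Ka2 = [H+][C6H6O6^2-]/[HC6H6O6-] ≈ [C6H6O6^2-] (since [H+] ≈ [HC6H6O6-]).
So [C6H6O6^2-] ≈ Ka2.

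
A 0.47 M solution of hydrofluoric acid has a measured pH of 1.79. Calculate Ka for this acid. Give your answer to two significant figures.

Ka = 5.8 × 10^-4

[H+] = 10^(-1.79) = 1.62 × 10^-2 M
At equilibrium [HA] = 0.47 − 1.62 × 10^-2 = 4.54 × 10^-1 M
Ka = [H+][A-]/[HA] = (1.62 × 10^-2)² / 4.54 × 10^-1 = 5.8 × 10^-4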